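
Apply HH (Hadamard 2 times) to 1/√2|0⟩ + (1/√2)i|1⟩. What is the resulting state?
1/√2|0⟩ + (1/√2)i|1⟩

H² = I, so an even number of Hadamards cancels: H^2 = I and the state is unchanged.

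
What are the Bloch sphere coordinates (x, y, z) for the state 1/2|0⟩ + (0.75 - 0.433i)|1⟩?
(0.75, -0.433, -0.5)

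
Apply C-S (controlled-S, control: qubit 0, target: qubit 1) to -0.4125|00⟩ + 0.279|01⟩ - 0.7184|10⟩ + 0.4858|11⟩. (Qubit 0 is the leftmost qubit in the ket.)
-0.4125|00⟩ + 0.279|01⟩ - 0.7184|10⟩ + 0.4858i|11⟩

C-S leaves the control-|0⟩ kets |00⟩, |01⟩ unchanged and applies S to qubit 1 on the control-|1⟩ pair (|10⟩, |11⟩).
S = [[1, 0], [0, i]].
With a = amp(|10⟩) = -0.7184 and b = amp(|11⟩) = 0.4858:
new amp(|10⟩) = (1)·a = -0.7184
new amp(|11⟩) = (i)·b = 0.4858i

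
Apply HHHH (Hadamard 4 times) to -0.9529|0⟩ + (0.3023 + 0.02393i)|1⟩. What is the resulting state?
-0.9529|0⟩ + (0.3023 + 0.02393i)|1⟩

H² = I, so an even number of Hadamards cancels: H^4 = I and the state is unchanged.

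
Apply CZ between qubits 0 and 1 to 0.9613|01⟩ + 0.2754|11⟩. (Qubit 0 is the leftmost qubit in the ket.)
0.9613|01⟩ - 0.2754|11⟩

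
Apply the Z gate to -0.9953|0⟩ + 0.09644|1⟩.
-0.9953|0⟩ - 0.09644|1⟩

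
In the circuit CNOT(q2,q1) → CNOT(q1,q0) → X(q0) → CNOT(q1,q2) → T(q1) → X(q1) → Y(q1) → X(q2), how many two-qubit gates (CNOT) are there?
3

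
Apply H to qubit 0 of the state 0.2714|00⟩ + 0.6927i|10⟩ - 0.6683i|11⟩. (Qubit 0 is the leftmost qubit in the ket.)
(0.1919 + 0.4898i)|00⟩ - 0.4726i|01⟩ + (0.1919 - 0.4898i)|10⟩ + 0.4726i|11⟩

H on qubit 0 mixes each pair of kets that differ only in qubit 0: amplitudes (a, b) of (|…0…⟩, |…1…⟩) become ((a + b)/√2, (a − b)/√2). Kets absent from the input have amplitude 0.
(|00⟩, |10⟩): (a, b) = (0.2714, 0.6927i) → ((0.1919 + 0.4898i), (0.1919 - 0.4898i))
(|01⟩, |11⟩): (a, b) = (0, -0.6683i) → (-0.4726i, 0.4726i)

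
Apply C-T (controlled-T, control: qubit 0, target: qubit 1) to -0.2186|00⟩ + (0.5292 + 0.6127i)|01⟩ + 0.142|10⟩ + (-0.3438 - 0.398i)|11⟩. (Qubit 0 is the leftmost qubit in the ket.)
-0.2186|00⟩ + (0.5292 + 0.6127i)|01⟩ + 0.142|10⟩ + (0.03833 - 0.5245i)|11⟩

C-T leaves the control-|0⟩ kets |00⟩, |01⟩ unchanged and applies T to qubit 1 on the control-|1⟩ pair (|10⟩, |11⟩).
T = [[1, 0], [0, (1/√2 + (1/√2)i)]].
With a = amp(|10⟩) = 0.142 and b = amp(|11⟩) = (-0.3438 - 0.398i):
new amp(|10⟩) = (1)·a = 0.142
new amp(|11⟩) = (1/√2 + (1/√2)i)·b = (0.03833 - 0.5245i)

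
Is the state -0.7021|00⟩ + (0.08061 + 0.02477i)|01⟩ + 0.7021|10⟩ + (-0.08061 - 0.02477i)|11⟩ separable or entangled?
Separable

Writing the state as a|00⟩ + b|01⟩ + c|10⟩ + d|11⟩, it is a product state iff ad − bc = 0.
Here (a, b, c, d) = (-0.7021, (0.08061 + 0.02477i), 0.7021, (-0.08061 - 0.02477i)): ad − bc = (-0.7021)(-0.08061 - 0.02477i) − (0.08061 + 0.02477i)(0.7021) = 0, so the state is separable.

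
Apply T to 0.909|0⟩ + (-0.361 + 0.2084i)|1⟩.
0.909|0⟩ + (-0.4026 - 0.1079i)|1⟩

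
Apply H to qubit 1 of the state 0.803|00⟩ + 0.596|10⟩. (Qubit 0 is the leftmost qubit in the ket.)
0.5678|00⟩ + 0.5678|01⟩ + 0.4214|10⟩ + 0.4214|11⟩

H on qubit 1 mixes each pair of kets that differ only in qubit 1: amplitudes (a, b) of (|…0…⟩, |…1…⟩) become ((a + b)/√2, (a − b)/√2). Kets absent from the input have amplitude 0.
(|00⟩, |01⟩): (a, b) = (0.803, 0) → (0.5678, 0.5678)
(|10⟩, |11⟩): (a, b) = (0.596, 0) → (0.4214, 0.4214)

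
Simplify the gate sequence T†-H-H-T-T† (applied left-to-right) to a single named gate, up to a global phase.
T†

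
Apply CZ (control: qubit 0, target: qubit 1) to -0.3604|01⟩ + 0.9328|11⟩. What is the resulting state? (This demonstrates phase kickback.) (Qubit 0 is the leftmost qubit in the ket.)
-0.3604|01⟩ - 0.9328|11⟩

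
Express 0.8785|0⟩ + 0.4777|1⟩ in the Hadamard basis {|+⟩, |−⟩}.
0.959|+⟩ + 0.2834|−⟩

With |ψ⟩ = α|0⟩ + β|1⟩, the Hadamard-basis coefficients are ⟨+|ψ⟩ = (α + β)/√2 and ⟨−|ψ⟩ = (α − β)/√2.
Here α = 0.8785, β = 0.4777: (α + β)/√2 = 0.959, (α − β)/√2 = 0.2834.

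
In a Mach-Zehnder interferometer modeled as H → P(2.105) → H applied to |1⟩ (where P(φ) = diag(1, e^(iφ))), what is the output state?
(0.7546 - 0.4303i)|0⟩ + (0.2454 + 0.4303i)|1⟩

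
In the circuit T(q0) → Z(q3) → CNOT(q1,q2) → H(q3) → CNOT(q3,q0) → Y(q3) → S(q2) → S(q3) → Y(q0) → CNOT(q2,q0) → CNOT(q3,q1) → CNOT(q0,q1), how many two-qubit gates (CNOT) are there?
5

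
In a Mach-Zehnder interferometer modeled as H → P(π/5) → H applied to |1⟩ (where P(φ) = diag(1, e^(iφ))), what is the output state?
(0.09549 - 0.2939i)|0⟩ + (0.9045 + 0.2939i)|1⟩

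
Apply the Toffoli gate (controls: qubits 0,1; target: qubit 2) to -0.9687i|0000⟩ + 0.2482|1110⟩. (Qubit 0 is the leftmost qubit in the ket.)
-0.9687i|0000⟩ + 0.2482|1100⟩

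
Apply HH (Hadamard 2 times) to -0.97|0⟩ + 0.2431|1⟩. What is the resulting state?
-0.97|0⟩ + 0.2431|1⟩

H² = I, so an even number of Hadamards cancels: H^2 = I and the state is unchanged.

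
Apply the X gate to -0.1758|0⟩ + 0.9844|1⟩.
0.9844|0⟩ - 0.1758|1⟩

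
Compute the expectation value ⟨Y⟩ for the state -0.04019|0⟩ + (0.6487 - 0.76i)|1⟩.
0.06109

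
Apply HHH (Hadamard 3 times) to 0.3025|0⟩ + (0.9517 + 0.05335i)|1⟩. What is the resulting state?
(0.8869 + 0.03772i)|0⟩ + (-0.4591 - 0.03772i)|1⟩

H² = I, so H^3 = H: a single Hadamard. With (a, b) = (0.3025, (0.9517 + 0.05335i)), H gives ((a + b)/√2, (a − b)/√2) = ((0.8869 + 0.03772i), (-0.4591 - 0.03772i)).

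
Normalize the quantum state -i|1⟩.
-i|1⟩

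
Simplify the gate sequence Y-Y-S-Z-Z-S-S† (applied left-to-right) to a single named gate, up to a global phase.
S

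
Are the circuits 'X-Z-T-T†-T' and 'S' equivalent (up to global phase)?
No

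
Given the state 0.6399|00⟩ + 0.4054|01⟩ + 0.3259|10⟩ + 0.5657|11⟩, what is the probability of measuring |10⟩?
0.1062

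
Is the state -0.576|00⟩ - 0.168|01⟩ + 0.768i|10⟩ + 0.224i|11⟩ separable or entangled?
Separable

Writing the state as a|00⟩ + b|01⟩ + c|10⟩ + d|11⟩, it is a product state iff ad − bc = 0.
Here (a, b, c, d) = (-0.576, -0.168, 0.768i, 0.224i): ad − bc = (-0.576)(0.224i) − (-0.168)(0.768i) = 0, so the state is separable.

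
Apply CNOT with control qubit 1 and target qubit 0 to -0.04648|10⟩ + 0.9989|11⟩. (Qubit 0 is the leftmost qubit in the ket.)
0.9989|01⟩ - 0.04648|10⟩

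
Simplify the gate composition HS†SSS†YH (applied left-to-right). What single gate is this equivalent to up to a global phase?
Y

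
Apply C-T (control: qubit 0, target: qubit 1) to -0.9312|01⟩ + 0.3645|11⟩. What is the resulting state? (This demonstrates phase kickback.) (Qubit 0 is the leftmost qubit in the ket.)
-0.9312|01⟩ + (0.2577 + 0.2577i)|11⟩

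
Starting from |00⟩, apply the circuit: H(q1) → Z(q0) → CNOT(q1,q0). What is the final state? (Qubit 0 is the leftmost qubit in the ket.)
1/√2|00⟩ + 1/√2|11⟩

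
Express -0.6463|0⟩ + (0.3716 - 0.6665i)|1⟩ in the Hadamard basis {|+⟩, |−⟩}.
(-0.1942 - 0.4713i)|+⟩ + (-0.7198 + 0.4713i)|−⟩

With |ψ⟩ = α|0⟩ + β|1⟩, the Hadamard-basis coefficients are ⟨+|ψ⟩ = (α + β)/√2 and ⟨−|ψ⟩ = (α − β)/√2.
Here α = -0.6463, β = (0.3716 - 0.6665i): (α + β)/√2 = (-0.1942 - 0.4713i), (α − β)/√2 = (-0.7198 + 0.4713i).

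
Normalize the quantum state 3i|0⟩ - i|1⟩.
0.9487i|0⟩ - 0.3162i|1⟩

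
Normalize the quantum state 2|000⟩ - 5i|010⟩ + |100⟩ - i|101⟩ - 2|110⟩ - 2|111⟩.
0.3203|000⟩ - 0.8006i|010⟩ + 0.1601|100⟩ - 0.1601i|101⟩ - 0.3203|110⟩ - 0.3203|111⟩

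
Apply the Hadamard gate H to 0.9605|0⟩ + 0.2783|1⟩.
0.876|0⟩ + 0.4824|1⟩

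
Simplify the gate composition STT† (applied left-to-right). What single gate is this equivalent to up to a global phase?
S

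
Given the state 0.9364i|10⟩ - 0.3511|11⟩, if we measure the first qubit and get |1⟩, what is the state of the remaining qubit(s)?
0.9363i|0⟩ - 0.3511|1⟩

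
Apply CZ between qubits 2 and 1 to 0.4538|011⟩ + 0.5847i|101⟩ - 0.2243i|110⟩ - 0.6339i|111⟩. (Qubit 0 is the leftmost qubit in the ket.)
-0.4538|011⟩ + 0.5847i|101⟩ - 0.2243i|110⟩ + 0.6339i|111⟩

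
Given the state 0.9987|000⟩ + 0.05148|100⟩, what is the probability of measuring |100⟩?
0.00265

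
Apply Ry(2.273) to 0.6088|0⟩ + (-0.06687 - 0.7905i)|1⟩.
(0.3168 + 0.7171i)|0⟩ + (0.5241 - 0.3326i)|1⟩

Ry(2.273) = [[cos(θ/2), −sin(θ/2)], [sin(θ/2), cos(θ/2)]]; θ = 2.273, cos(θ/2) ≈ 0.420772, sin(θ/2) ≈ 0.907166.
With a = amp(|0⟩) = 0.6088 and b = amp(|1⟩) = (-0.06687 - 0.7905i):
new amp(|0⟩) = (0.420772)·a + (-0.907166)·b = (0.3168 + 0.7171i)
new amp(|1⟩) = (0.907166)·a + (0.420772)·b = (0.5241 - 0.3326i)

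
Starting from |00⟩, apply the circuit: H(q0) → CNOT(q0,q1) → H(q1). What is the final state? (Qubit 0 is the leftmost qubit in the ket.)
1/2|00⟩ + 1/2|01⟩ + 1/2|10⟩ - 1/2|11⟩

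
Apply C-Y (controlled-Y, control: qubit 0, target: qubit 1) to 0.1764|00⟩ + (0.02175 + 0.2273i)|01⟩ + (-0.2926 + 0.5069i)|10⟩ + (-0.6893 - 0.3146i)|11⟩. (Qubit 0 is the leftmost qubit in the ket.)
0.1764|00⟩ + (0.02175 + 0.2273i)|01⟩ + (-0.3146 + 0.6893i)|10⟩ + (-0.5069 - 0.2926i)|11⟩

C-Y leaves the control-|0⟩ kets |00⟩, |01⟩ unchanged and applies Y to qubit 1 on the control-|1⟩ pair (|10⟩, |11⟩).
Y = [[0, -i], [i, 0]].
With a = amp(|10⟩) = (-0.2926 + 0.5069i) and b = amp(|11⟩) = (-0.6893 - 0.3146i):
new amp(|10⟩) = (-i)·b = (-0.3146 + 0.6893i)
new amp(|11⟩) = (i)·a = (-0.5069 - 0.2926i)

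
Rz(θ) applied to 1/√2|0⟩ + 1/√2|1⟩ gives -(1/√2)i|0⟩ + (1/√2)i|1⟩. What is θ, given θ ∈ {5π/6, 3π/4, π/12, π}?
π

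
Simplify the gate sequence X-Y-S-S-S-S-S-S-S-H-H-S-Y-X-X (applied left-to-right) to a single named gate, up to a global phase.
X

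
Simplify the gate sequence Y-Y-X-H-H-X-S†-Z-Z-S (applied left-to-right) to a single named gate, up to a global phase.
I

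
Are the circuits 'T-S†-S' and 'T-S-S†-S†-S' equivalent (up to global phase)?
Yes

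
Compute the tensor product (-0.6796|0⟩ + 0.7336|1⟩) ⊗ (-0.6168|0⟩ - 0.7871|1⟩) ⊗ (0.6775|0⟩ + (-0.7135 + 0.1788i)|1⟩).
0.284|000⟩ + (-0.2991 + 0.07495i)|001⟩ + 0.3624|010⟩ + (-0.3817 + 0.09564i)|011⟩ - 0.3066|100⟩ + (0.3228 - 0.0809i)|101⟩ - 0.3912|110⟩ + (0.412 - 0.1032i)|111⟩

amp(|b₁b₂…⟩) = product of the factor amplitudes for bits b₁, b₂, …; only kets whose every factor amplitude is nonzero survive.
|000⟩: (-0.6796)(-0.6168)(0.6775) = 0.284
|001⟩: (-0.6796)(-0.6168)(-0.7135 + 0.1788i) = (-0.2991 + 0.07495i)
|010⟩: (-0.6796)(-0.7871)(0.6775) = 0.3624
|011⟩: (-0.6796)(-0.7871)(-0.7135 + 0.1788i) = (-0.3817 + 0.09564i)
|100⟩: (0.7336)(-0.6168)(0.6775) = -0.3066
|101⟩: (0.7336)(-0.6168)(-0.7135 + 0.1788i) = (0.3228 - 0.0809i)
|110⟩: (0.7336)(-0.7871)(0.6775) = -0.3912
|111⟩: (0.7336)(-0.7871)(-0.7135 + 0.1788i) = (0.412 - 0.1032i)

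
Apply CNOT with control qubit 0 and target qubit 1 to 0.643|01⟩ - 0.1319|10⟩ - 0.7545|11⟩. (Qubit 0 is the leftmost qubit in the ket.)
0.643|01⟩ - 0.7545|10⟩ - 0.1319|11⟩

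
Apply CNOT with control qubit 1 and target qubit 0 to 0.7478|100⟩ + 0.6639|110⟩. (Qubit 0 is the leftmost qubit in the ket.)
0.6639|010⟩ + 0.7478|100⟩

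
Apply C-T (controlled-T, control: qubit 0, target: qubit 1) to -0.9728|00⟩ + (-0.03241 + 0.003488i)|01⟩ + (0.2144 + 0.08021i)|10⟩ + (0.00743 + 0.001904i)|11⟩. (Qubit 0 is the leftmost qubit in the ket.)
-0.9728|00⟩ + (-0.03241 + 0.003488i)|01⟩ + (0.2144 + 0.08021i)|10⟩ + (0.003907 + 0.0066i)|11⟩

C-T leaves the control-|0⟩ kets |00⟩, |01⟩ unchanged and applies T to qubit 1 on the control-|1⟩ pair (|10⟩, |11⟩).
T = [[1, 0], [0, (1/√2 + (1/√2)i)]].
With a = amp(|10⟩) = (0.2144 + 0.08021i) and b = amp(|11⟩) = (0.00743 + 0.001904i):
new amp(|10⟩) = (1)·a = (0.2144 + 0.08021i)
new amp(|11⟩) = (1/√2 + (1/√2)i)·b = (0.003907 + 0.0066i)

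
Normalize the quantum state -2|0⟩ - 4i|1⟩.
-1/√5|0⟩ - 0.8944i|1⟩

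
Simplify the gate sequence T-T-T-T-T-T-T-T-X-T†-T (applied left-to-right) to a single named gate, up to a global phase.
X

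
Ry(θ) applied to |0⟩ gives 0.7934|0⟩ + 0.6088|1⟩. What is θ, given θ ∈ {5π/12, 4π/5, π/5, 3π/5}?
5π/12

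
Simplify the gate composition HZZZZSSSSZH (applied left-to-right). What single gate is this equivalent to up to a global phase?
X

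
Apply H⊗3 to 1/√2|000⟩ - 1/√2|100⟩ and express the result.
1/2|100⟩ + 1/2|101⟩ + 1/2|110⟩ + 1/2|111⟩

H⊗3 gives amp(|y⟩) = (1/2√2) Σ_x (−1)^(x·y) amp(|x⟩), where x·y is the number of positions in which both x and y have a 1.
|000⟩: (1/√2 - 1/√2)/(2√2) = 0
|001⟩: (1/√2 - 1/√2)/(2√2) = 0
|010⟩: (1/√2 - 1/√2)/(2√2) = 0
|011⟩: (1/√2 - 1/√2)/(2√2) = 0
|100⟩: (1/√2 + 1/√2)/(2√2) = 1/2
|101⟩: (1/√2 + 1/√2)/(2√2) = 1/2
|110⟩: (1/√2 + 1/√2)/(2√2) = 1/2
|111⟩: (1/√2 + 1/√2)/(2√2) = 1/2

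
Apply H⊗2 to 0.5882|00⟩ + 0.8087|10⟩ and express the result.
0.6985|00⟩ + 0.6985|01⟩ - 0.1103|10⟩ - 0.1103|11⟩

H⊗2 gives amp(|y⟩) = (1/2) Σ_x (−1)^(x·y) amp(|x⟩), where x·y is the number of positions in which both x and y have a 1.
|00⟩: (0.5882 + 0.8087)/2 = 0.6985
|01⟩: (0.5882 + 0.8087)/2 = 0.6985
|10⟩: (0.5882 - 0.8087)/2 = -0.1103
|11⟩: (0.5882 - 0.8087)/2 = -0.1103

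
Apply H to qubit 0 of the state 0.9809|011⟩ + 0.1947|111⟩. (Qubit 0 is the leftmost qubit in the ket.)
0.8313|011⟩ + 0.5559|111⟩

H on qubit 0 mixes each pair of kets that differ only in qubit 0: amplitudes (a, b) of (|…0…⟩, |…1…⟩) become ((a + b)/√2, (a − b)/√2). Kets absent from the input have amplitude 0.
(|011⟩, |111⟩): (a, b) = (0.9809, 0.1947) → (0.8313, 0.5559)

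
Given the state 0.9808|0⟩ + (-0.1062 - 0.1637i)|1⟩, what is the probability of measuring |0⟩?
0.962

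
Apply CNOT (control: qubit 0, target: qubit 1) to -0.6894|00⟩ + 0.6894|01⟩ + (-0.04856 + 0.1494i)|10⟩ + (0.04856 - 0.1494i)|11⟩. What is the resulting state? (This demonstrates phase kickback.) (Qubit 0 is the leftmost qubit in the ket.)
-0.6894|00⟩ + 0.6894|01⟩ + (0.04856 - 0.1494i)|10⟩ + (-0.04856 + 0.1494i)|11⟩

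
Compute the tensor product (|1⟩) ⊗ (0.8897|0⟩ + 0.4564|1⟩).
0.8897|10⟩ + 0.4564|11⟩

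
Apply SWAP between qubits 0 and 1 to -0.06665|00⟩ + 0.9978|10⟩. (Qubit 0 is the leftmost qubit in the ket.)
-0.06665|00⟩ + 0.9978|01⟩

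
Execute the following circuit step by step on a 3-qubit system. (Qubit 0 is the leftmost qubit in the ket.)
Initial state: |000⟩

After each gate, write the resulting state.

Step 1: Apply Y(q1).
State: i|010⟩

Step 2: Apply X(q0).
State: i|110⟩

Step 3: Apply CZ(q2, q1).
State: i|110⟩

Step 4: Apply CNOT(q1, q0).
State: i|010⟩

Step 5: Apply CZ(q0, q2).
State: i|010⟩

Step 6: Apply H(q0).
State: (1/√2)i|010⟩ + (1/√2)i|110⟩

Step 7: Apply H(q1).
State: (1/2)i|000⟩ - (1/2)i|010⟩ + (1/2)i|100⟩ - (1/2)i|110⟩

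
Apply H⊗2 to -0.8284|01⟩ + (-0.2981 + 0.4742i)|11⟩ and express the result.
(-0.5633 + 0.2371i)|00⟩ + (0.5633 - 0.2371i)|01⟩ + (-0.2652 - 0.2371i)|10⟩ + (0.2652 + 0.2371i)|11⟩

H⊗2 gives amp(|y⟩) = (1/2) Σ_x (−1)^(x·y) amp(|x⟩), where x·y is the number of positions in which both x and y have a 1.
|00⟩: (-0.8284 + (-0.2981 + 0.4742i))/2 = (-0.5633 + 0.2371i)
|01⟩: (0.8284 - (-0.2981 + 0.4742i))/2 = (0.5633 - 0.2371i)
|10⟩: (-0.8284 - (-0.2981 + 0.4742i))/2 = (-0.2652 - 0.2371i)
|11⟩: (0.8284 + (-0.2981 + 0.4742i))/2 = (0.2652 + 0.2371i)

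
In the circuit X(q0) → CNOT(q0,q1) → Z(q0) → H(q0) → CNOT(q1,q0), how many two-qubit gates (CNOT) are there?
2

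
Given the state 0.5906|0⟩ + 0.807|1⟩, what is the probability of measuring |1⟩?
0.6512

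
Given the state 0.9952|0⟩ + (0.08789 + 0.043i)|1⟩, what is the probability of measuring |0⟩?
0.9904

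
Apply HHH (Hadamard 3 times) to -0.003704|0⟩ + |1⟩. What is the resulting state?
0.7045|0⟩ - 0.7097|1⟩

H² = I, so H^3 = H: a single Hadamard. With (a, b) = (-0.003704, 1), H gives ((a + b)/√2, (a − b)/√2) = (0.7045, -0.7097).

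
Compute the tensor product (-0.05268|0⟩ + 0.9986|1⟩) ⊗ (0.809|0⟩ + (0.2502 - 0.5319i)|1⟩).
-0.04262|00⟩ + (-0.01318 + 0.02802i)|01⟩ + 0.8079|10⟩ + (0.2498 - 0.5312i)|11⟩

amp(|b₁b₂…⟩) = product of the factor amplitudes for bits b₁, b₂, …; only kets whose every factor amplitude is nonzero survive.
|00⟩: (-0.05268)(0.809) = -0.04262
|01⟩: (-0.05268)(0.2502 - 0.5319i) = (-0.01318 + 0.02802i)
|10⟩: (0.9986)(0.809) = 0.8079
|11⟩: (0.9986)(0.2502 - 0.5319i) = (0.2498 - 0.5312i)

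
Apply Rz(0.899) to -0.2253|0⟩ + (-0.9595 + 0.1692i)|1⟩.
(-0.2029 + 0.0979i)|0⟩ + (-0.9377 - 0.2645i)|1⟩

Rz(0.899) = [[e^(−iθ/2), 0], [0, e^(iθ/2)]] with e^(±iθ/2) = cos(θ/2) ± i·sin(θ/2); θ = 0.899, cos(θ/2) ≈ 0.900664, sin(θ/2) ≈ 0.434515.
With a = amp(|0⟩) = -0.2253 and b = amp(|1⟩) = (-0.9595 + 0.1692i):
new amp(|0⟩) = (0.900664 - 0.434515i)·a = (-0.2029 + 0.0979i)
new amp(|1⟩) = (0.900664 + 0.434515i)·b = (-0.9377 - 0.2645i)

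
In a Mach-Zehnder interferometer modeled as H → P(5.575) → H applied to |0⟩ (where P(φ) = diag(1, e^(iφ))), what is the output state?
(0.8798 - 0.3252i)|0⟩ + (0.1202 + 0.3252i)|1⟩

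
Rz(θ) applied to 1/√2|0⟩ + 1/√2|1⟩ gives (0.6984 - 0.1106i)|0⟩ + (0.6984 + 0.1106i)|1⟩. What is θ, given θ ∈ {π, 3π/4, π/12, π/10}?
π/10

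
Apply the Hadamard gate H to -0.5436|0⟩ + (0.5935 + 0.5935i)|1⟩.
(0.03528 + 0.4197i)|0⟩ + (-0.8041 - 0.4197i)|1⟩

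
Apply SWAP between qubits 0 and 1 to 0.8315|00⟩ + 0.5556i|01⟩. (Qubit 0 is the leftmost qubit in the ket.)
0.8315|00⟩ + 0.5556i|10⟩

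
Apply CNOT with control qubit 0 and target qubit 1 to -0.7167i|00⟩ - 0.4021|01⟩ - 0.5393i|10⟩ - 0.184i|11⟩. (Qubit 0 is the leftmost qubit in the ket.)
-0.7167i|00⟩ - 0.4021|01⟩ - 0.184i|10⟩ - 0.5393i|11⟩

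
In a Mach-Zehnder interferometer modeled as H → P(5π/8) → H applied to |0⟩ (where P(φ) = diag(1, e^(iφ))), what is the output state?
(0.3087 + 0.4619i)|0⟩ + (0.6913 - 0.4619i)|1⟩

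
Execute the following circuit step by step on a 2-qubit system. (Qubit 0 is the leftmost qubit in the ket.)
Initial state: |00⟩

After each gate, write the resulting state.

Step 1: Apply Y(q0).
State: i|10⟩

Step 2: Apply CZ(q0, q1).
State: i|10⟩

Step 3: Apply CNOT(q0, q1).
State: i|11⟩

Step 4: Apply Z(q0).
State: -i|11⟩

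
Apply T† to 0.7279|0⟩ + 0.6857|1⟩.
0.7279|0⟩ + (0.4849 - 0.4849i)|1⟩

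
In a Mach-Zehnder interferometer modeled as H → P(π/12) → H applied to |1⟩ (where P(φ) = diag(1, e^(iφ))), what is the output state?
(0.01704 - 0.1294i)|0⟩ + (0.983 + 0.1294i)|1⟩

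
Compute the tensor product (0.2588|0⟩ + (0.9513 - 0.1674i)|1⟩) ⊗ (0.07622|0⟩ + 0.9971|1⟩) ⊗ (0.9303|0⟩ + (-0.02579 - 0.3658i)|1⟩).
0.01835|000⟩ + (-0.0005087 - 0.007216i)|001⟩ + 0.2401|010⟩ + (-0.006655 - 0.09439i)|011⟩ + (0.06745 - 0.01187i)|100⟩ + (-0.006537 - 0.02619i)|101⟩ + (0.8824 - 0.1553i)|110⟩ + (-0.08552 - 0.3427i)|111⟩

amp(|b₁b₂…⟩) = product of the factor amplitudes for bits b₁, b₂, …; only kets whose every factor amplitude is nonzero survive.
|000⟩: (0.2588)(0.07622)(0.9303) = 0.01835
|001⟩: (0.2588)(0.07622)(-0.02579 - 0.3658i) = (-0.0005087 - 0.007216i)
|010⟩: (0.2588)(0.9971)(0.9303) = 0.2401
|011⟩: (0.2588)(0.9971)(-0.02579 - 0.3658i) = (-0.006655 - 0.09439i)
|100⟩: (0.9513 - 0.1674i)(0.07622)(0.9303) = (0.06745 - 0.01187i)
|101⟩: (0.9513 - 0.1674i)(0.07622)(-0.02579 - 0.3658i) = (-0.006537 - 0.02619i)
|110⟩: (0.9513 - 0.1674i)(0.9971)(0.9303) = (0.8824 - 0.1553i)
|111⟩: (0.9513 - 0.1674i)(0.9971)(-0.02579 - 0.3658i) = (-0.08552 - 0.3427i)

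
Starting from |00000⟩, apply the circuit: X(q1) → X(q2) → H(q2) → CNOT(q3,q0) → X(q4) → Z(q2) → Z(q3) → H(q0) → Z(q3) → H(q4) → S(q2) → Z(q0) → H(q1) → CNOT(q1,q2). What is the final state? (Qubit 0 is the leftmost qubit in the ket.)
0.25|00000⟩ - 0.25|00001⟩ + 0.25i|00100⟩ - 0.25i|00101⟩ - 0.25i|01000⟩ + 0.25i|01001⟩ - 0.25|01100⟩ + 0.25|01101⟩ - 0.25|10000⟩ + 0.25|10001⟩ - 0.25i|10100⟩ + 0.25i|10101⟩ + 0.25i|11000⟩ - 0.25i|11001⟩ + 0.25|11100⟩ - 0.25|11101⟩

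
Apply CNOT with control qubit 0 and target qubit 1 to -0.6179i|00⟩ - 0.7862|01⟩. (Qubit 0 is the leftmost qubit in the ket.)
-0.6179i|00⟩ - 0.7862|01⟩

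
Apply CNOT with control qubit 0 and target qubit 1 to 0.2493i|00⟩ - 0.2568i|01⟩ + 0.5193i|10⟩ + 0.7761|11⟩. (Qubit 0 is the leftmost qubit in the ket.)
0.2493i|00⟩ - 0.2568i|01⟩ + 0.7761|10⟩ + 0.5193i|11⟩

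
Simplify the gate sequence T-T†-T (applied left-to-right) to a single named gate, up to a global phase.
T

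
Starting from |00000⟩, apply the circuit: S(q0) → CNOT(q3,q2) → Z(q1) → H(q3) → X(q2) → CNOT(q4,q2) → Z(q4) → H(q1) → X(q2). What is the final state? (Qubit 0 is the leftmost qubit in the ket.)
1/2|00000⟩ + 1/2|00010⟩ + 1/2|01000⟩ + 1/2|01010⟩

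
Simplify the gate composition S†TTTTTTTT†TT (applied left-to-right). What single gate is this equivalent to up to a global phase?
S†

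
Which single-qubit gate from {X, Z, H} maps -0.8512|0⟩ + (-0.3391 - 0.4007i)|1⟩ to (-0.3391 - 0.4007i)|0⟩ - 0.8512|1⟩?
X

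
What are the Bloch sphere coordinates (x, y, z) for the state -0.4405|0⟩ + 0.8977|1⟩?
(-0.7909, 0, -0.6118)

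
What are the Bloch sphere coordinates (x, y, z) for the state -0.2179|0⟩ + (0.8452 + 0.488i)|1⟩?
(-0.3683, -0.2127, -0.905)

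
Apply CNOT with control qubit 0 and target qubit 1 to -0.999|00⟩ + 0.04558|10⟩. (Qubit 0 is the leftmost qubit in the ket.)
-0.999|00⟩ + 0.04558|11⟩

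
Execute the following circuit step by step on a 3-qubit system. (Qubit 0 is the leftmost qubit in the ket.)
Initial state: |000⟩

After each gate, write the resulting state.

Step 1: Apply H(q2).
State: 1/√2|000⟩ + 1/√2|001⟩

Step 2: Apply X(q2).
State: 1/√2|000⟩ + 1/√2|001⟩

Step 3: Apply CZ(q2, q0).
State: 1/√2|000⟩ + 1/√2|001⟩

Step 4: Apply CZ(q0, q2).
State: 1/√2|000⟩ + 1/√2|001⟩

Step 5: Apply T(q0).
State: 1/√2|000⟩ + 1/√2|001⟩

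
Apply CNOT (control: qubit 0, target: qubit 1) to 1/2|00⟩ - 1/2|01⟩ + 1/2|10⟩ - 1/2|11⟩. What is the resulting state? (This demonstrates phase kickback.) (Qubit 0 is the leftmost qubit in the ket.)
1/2|00⟩ - 1/2|01⟩ - 1/2|10⟩ + 1/2|11⟩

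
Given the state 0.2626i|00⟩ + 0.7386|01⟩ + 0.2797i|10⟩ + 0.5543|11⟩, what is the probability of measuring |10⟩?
0.07823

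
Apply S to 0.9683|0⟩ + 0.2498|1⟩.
0.9683|0⟩ + 0.2498i|1⟩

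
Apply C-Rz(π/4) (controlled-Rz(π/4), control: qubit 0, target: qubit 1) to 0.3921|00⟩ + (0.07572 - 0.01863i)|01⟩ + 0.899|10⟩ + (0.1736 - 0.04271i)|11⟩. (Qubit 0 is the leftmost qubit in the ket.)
0.3921|00⟩ + (0.07572 - 0.01863i)|01⟩ + (0.8306 - 0.344i)|10⟩ + (0.1767 + 0.02697i)|11⟩

C-Rz(π/4) leaves the control-|0⟩ kets |00⟩, |01⟩ unchanged and applies Rz(π/4) to qubit 1 on the control-|1⟩ pair (|10⟩, |11⟩).
Rz(π/4) = [[e^(−iθ/2), 0], [0, e^(iθ/2)]] with e^(±iθ/2) = cos(θ/2) ± i·sin(θ/2); θ = π/4, cos(θ/2) ≈ 0.92388, sin(θ/2) ≈ 0.382683.
With a = amp(|10⟩) = 0.899 and b = amp(|11⟩) = (0.1736 - 0.04271i):
new amp(|10⟩) = (0.92388 - 0.382683i)·a = (0.8306 - 0.344i)
new amp(|11⟩) = (0.92388 + 0.382683i)·b = (0.1767 + 0.02697i)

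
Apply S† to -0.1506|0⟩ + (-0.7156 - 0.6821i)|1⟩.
-0.1506|0⟩ + (-0.6821 + 0.7156i)|1⟩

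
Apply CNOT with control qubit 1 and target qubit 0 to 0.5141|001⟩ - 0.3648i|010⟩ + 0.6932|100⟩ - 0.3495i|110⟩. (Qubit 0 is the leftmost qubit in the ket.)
0.5141|001⟩ - 0.3495i|010⟩ + 0.6932|100⟩ - 0.3648i|110⟩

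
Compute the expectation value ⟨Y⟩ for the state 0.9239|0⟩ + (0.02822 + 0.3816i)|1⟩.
0.7051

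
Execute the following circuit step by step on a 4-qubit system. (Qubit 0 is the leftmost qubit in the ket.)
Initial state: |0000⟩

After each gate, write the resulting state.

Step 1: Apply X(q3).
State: |0001⟩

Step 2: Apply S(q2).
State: |0001⟩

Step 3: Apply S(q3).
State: i|0001⟩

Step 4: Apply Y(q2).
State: -|0011⟩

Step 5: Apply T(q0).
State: -|0011⟩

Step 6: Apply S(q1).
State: -|0011⟩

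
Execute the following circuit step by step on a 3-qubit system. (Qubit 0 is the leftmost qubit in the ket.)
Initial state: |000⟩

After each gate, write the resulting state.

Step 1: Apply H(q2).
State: 1/√2|000⟩ + 1/√2|001⟩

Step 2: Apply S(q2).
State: 1/√2|000⟩ + (1/√2)i|001⟩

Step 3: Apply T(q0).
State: 1/√2|000⟩ + (1/√2)i|001⟩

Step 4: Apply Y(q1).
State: (1/√2)i|010⟩ - 1/√2|011⟩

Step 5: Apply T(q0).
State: (1/√2)i|010⟩ - 1/√2|011⟩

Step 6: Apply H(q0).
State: (1/2)i|010⟩ - 1/2|011⟩ + (1/2)i|110⟩ - 1/2|111⟩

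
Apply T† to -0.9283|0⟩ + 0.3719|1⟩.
-0.9283|0⟩ + (0.263 - 0.263i)|1⟩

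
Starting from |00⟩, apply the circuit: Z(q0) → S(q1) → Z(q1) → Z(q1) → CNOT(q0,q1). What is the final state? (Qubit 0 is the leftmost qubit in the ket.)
|00⟩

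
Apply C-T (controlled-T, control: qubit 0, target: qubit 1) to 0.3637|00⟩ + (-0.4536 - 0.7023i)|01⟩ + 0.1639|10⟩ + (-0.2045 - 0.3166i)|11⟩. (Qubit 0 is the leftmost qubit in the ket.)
0.3637|00⟩ + (-0.4536 - 0.7023i)|01⟩ + 0.1639|10⟩ + (0.07927 - 0.3685i)|11⟩

C-T leaves the control-|0⟩ kets |00⟩, |01⟩ unchanged and applies T to qubit 1 on the control-|1⟩ pair (|10⟩, |11⟩).
T = [[1, 0], [0, (1/√2 + (1/√2)i)]].
With a = amp(|10⟩) = 0.1639 and b = amp(|11⟩) = (-0.2045 - 0.3166i):
new amp(|10⟩) = (1)·a = 0.1639
new amp(|11⟩) = (1/√2 + (1/√2)i)·b = (0.07927 - 0.3685i)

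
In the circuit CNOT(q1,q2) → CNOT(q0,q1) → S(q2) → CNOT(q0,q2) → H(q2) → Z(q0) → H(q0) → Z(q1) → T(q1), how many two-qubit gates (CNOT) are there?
3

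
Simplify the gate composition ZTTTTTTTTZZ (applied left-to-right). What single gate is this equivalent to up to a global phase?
Z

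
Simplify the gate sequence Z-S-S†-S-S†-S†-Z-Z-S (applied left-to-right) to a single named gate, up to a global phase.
Z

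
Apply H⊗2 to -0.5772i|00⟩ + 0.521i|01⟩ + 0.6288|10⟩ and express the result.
(0.3144 - 0.0281i)|00⟩ + (0.3144 - 0.5491i)|01⟩ + (-0.3144 - 0.0281i)|10⟩ + (-0.3144 - 0.5491i)|11⟩

H⊗2 gives amp(|y⟩) = (1/2) Σ_x (−1)^(x·y) amp(|x⟩), where x·y is the number of positions in which both x and y have a 1.
|00⟩: (-0.5772i + 0.521i + 0.6288)/2 = (0.3144 - 0.0281i)
|01⟩: (-0.5772i - 0.521i + 0.6288)/2 = (0.3144 - 0.5491i)
|10⟩: (-0.5772i + 0.521i - 0.6288)/2 = (-0.3144 - 0.0281i)
|11⟩: (-0.5772i - 0.521i - 0.6288)/2 = (-0.3144 - 0.5491i)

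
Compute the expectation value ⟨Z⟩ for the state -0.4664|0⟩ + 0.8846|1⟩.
-0.565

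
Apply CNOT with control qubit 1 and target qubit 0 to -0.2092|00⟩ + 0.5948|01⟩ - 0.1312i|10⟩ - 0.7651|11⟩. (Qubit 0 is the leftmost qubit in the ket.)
-0.2092|00⟩ - 0.7651|01⟩ - 0.1312i|10⟩ + 0.5948|11⟩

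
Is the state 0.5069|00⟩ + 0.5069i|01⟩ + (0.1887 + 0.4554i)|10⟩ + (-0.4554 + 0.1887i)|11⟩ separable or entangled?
Separable

Writing the state as a|00⟩ + b|01⟩ + c|10⟩ + d|11⟩, it is a product state iff ad − bc = 0.
Here (a, b, c, d) = (0.5069, 0.5069i, (0.1887 + 0.4554i), (-0.4554 + 0.1887i)): ad − bc = (0.5069)(-0.4554 + 0.1887i) − (0.5069i)(0.1887 + 0.4554i) = 0, so the state is separable.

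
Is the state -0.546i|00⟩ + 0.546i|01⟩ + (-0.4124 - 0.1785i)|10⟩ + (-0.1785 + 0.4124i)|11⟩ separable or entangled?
Entangled

Writing the state as a|00⟩ + b|01⟩ + c|10⟩ + d|11⟩, it is a product state iff ad − bc = 0.
Here (a, b, c, d) = (-0.546i, 0.546i, (-0.4124 - 0.1785i), (-0.1785 + 0.4124i)): ad − bc = (-0.546i)(-0.1785 + 0.4124i) − (0.546i)(-0.4124 - 0.1785i) = (0.1277 + 0.3226i) ≠ 0, so the state is entangled.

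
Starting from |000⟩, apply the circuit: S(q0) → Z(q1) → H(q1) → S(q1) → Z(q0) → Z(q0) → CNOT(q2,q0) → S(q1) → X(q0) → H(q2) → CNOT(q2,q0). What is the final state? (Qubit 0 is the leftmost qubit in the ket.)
1/2|001⟩ - 1/2|011⟩ + 1/2|100⟩ - 1/2|110⟩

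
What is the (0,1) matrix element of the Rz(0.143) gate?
0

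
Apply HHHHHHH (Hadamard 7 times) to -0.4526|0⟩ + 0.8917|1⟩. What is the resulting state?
0.3105|0⟩ - 0.9506|1⟩

H² = I, so H^7 = H: a single Hadamard. With (a, b) = (-0.4526, 0.8917), H gives ((a + b)/√2, (a − b)/√2) = (0.3105, -0.9506).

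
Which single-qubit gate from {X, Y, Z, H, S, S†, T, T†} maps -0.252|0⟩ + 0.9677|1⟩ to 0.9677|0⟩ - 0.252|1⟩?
X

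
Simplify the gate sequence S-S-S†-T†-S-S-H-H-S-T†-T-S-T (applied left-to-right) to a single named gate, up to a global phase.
S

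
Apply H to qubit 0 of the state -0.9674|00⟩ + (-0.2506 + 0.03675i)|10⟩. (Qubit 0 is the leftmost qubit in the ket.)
(-0.8613 + 0.02599i)|00⟩ + (-0.5069 - 0.02599i)|10⟩

H on qubit 0 mixes each pair of kets that differ only in qubit 0: amplitudes (a, b) of (|…0…⟩, |…1…⟩) become ((a + b)/√2, (a − b)/√2). Kets absent from the input have amplitude 0.
(|00⟩, |10⟩): (a, b) = (-0.9674, (-0.2506 + 0.03675i)) → ((-0.8613 + 0.02599i), (-0.5069 - 0.02599i))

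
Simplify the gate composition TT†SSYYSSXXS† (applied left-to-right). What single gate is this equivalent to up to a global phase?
S†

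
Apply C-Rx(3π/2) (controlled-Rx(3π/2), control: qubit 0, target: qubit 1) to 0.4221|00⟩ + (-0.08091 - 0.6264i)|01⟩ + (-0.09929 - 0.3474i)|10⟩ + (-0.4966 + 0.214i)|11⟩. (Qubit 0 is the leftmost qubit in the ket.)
0.4221|00⟩ + (-0.08091 - 0.6264i)|01⟩ + (0.2215 + 0.5968i)|10⟩ + (0.1055 - 0.08111i)|11⟩

C-Rx(3π/2) leaves the control-|0⟩ kets |00⟩, |01⟩ unchanged and applies Rx(3π/2) to qubit 1 on the control-|1⟩ pair (|10⟩, |11⟩).
Rx(3π/2) = [[cos(θ/2), −i·sin(θ/2)], [−i·sin(θ/2), cos(θ/2)]]; θ = 3π/2, cos(θ/2) ≈ -0.707107, sin(θ/2) ≈ 0.707107.
With a = amp(|10⟩) = (-0.09929 - 0.3474i) and b = amp(|11⟩) = (-0.4966 + 0.214i):
new amp(|10⟩) = (-0.707107)·a + (-0.707107i)·b = (0.2215 + 0.5968i)
new amp(|11⟩) = (-0.707107i)·a + (-0.707107)·b = (0.1055 - 0.08111i)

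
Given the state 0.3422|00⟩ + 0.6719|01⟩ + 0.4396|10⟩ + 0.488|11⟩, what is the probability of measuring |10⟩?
0.1932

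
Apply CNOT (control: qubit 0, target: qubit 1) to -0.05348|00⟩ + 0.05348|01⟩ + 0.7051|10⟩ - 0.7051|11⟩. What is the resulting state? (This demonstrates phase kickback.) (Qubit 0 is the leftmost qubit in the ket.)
-0.05348|00⟩ + 0.05348|01⟩ - 0.7051|10⟩ + 0.7051|11⟩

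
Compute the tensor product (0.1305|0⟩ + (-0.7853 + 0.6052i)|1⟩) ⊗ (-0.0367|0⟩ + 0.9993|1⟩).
-0.004789|00⟩ + 0.1304|01⟩ + (0.02882 - 0.02221i)|10⟩ + (-0.7848 + 0.6048i)|11⟩

amp(|b₁b₂…⟩) = product of the factor amplitudes for bits b₁, b₂, …; only kets whose every factor amplitude is nonzero survive.
|00⟩: (0.1305)(-0.0367) = -0.004789
|01⟩: (0.1305)(0.9993) = 0.1304
|10⟩: (-0.7853 + 0.6052i)(-0.0367) = (0.02882 - 0.02221i)
|11⟩: (-0.7853 + 0.6052i)(0.9993) = (-0.7848 + 0.6048i)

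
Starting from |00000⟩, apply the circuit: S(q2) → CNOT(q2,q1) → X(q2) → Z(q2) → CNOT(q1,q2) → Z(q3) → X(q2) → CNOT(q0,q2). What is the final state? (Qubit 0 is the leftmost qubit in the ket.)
-|00000⟩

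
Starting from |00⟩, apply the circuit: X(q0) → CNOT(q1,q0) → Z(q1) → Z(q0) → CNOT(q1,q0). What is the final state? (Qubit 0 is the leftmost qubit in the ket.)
-|10⟩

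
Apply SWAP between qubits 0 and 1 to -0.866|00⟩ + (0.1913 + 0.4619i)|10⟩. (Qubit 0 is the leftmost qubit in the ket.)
-0.866|00⟩ + (0.1913 + 0.4619i)|01⟩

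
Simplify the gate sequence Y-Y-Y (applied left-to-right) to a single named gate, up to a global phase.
Y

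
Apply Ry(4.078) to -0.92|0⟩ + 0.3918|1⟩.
0.06555|0⟩ - 0.9978|1⟩

Ry(4.078) = [[cos(θ/2), −sin(θ/2)], [sin(θ/2), cos(θ/2)]]; θ = 4.078, cos(θ/2) ≈ -0.451284, sin(θ/2) ≈ 0.89238.
With a = amp(|0⟩) = -0.92 and b = amp(|1⟩) = 0.3918:
new amp(|0⟩) = (-0.451284)·a + (-0.89238)·b = 0.06555
new amp(|1⟩) = (0.89238)·a + (-0.451284)·b = -0.9978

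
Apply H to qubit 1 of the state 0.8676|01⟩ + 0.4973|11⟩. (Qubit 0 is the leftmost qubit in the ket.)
0.6135|00⟩ - 0.6135|01⟩ + 0.3516|10⟩ - 0.3516|11⟩

H on qubit 1 mixes each pair of kets that differ only in qubit 1: amplitudes (a, b) of (|…0…⟩, |…1…⟩) become ((a + b)/√2, (a − b)/√2). Kets absent from the input have amplitude 0.
(|00⟩, |01⟩): (a, b) = (0, 0.8676) → (0.6135, -0.6135)
(|10⟩, |11⟩): (a, b) = (0, 0.4973) → (0.3516, -0.3516)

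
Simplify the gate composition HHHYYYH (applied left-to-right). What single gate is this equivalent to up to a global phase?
Y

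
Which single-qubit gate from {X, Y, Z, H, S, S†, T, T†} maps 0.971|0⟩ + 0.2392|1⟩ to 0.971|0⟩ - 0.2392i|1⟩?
S†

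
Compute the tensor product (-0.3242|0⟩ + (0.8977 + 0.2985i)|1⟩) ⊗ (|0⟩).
-0.3242|00⟩ + (0.8977 + 0.2985i)|10⟩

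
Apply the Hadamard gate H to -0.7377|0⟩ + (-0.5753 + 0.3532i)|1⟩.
(-0.9284 + 0.2498i)|0⟩ + (-0.1148 - 0.2498i)|1⟩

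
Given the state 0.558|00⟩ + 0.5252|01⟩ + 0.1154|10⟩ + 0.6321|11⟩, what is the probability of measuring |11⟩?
0.3996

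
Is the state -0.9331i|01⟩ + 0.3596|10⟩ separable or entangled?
Entangled

Writing the state as a|00⟩ + b|01⟩ + c|10⟩ + d|11⟩, it is a product state iff ad − bc = 0.
Here (a, b, c, d) = (0, -0.9331i, 0.3596, 0): ad − bc = (0)(0) − (-0.9331i)(0.3596) = 0.3355i ≠ 0, so the state is entangled.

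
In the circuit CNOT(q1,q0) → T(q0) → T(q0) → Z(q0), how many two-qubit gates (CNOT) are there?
1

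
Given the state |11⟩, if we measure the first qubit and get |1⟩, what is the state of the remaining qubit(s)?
|1⟩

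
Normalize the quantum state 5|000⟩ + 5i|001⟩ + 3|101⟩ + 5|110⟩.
0.5455|000⟩ + 0.5455i|001⟩ + 0.3273|101⟩ + 0.5455|110⟩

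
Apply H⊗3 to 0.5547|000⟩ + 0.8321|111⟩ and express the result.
0.4903|000⟩ - 0.09808|001⟩ - 0.09808|010⟩ + 0.4903|011⟩ - 0.09808|100⟩ + 0.4903|101⟩ + 0.4903|110⟩ - 0.09808|111⟩

H⊗3 gives amp(|y⟩) = (1/2√2) Σ_x (−1)^(x·y) amp(|x⟩), where x·y is the number of positions in which both x and y have a 1.
|000⟩: (0.5547 + 0.8321)/(2√2) = 0.4903
|001⟩: (0.5547 - 0.8321)/(2√2) = -0.09808
|010⟩: (0.5547 - 0.8321)/(2√2) = -0.09808
|011⟩: (0.5547 + 0.8321)/(2√2) = 0.4903
|100⟩: (0.5547 - 0.8321)/(2√2) = -0.09808
|101⟩: (0.5547 + 0.8321)/(2√2) = 0.4903
|110⟩: (0.5547 + 0.8321)/(2√2) = 0.4903
|111⟩: (0.5547 - 0.8321)/(2√2) = -0.09808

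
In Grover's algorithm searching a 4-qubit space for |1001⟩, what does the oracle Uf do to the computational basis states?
Uf|x⟩ = -|x⟩ if x = 1001, else |x⟩ (phase flip on target)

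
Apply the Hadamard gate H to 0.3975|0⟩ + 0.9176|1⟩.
0.9299|0⟩ - 0.3678|1⟩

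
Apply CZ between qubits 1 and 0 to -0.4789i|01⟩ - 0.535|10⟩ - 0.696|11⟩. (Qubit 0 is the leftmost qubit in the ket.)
-0.4789i|01⟩ - 0.535|10⟩ + 0.696|11⟩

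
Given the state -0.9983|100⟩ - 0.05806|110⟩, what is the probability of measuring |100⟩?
0.9966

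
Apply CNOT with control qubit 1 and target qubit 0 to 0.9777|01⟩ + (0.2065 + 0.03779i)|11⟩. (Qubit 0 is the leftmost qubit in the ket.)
(0.2065 + 0.03779i)|01⟩ + 0.9777|11⟩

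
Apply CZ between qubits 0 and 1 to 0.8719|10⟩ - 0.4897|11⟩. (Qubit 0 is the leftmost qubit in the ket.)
0.8719|10⟩ + 0.4897|11⟩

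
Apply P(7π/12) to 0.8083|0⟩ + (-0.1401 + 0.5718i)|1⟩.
0.8083|0⟩ + (-0.5161 - 0.2833i)|1⟩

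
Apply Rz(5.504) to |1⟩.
(-0.9251 + 0.3798i)|1⟩

Rz(5.504) = [[e^(−iθ/2), 0], [0, e^(iθ/2)]] with e^(±iθ/2) = cos(θ/2) ± i·sin(θ/2); θ = 5.504, cos(θ/2) ≈ -0.925064, sin(θ/2) ≈ 0.379812.
With a = amp(|0⟩) = 0 and b = amp(|1⟩) = 1:
new amp(|0⟩) = (-0.925064 - 0.379812i)·a = 0
new amp(|1⟩) = (-0.925064 + 0.379812i)·b = (-0.9251 + 0.3798i)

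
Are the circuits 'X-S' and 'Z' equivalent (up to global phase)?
No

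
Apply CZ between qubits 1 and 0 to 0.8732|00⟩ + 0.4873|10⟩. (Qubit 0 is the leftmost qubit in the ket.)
0.8732|00⟩ + 0.4873|10⟩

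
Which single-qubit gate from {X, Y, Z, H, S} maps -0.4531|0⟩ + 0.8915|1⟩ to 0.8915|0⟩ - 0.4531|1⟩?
X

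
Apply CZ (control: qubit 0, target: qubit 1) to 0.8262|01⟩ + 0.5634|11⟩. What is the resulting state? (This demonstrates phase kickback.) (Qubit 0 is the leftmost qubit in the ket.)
0.8262|01⟩ - 0.5634|11⟩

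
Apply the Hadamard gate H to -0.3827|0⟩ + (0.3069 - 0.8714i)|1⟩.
(-0.0536 - 0.6162i)|0⟩ + (-0.4876 + 0.6162i)|1⟩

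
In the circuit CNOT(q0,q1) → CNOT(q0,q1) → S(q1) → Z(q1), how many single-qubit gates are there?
2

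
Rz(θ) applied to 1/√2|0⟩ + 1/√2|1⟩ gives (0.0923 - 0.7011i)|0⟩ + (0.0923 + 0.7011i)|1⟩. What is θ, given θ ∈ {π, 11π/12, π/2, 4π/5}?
11π/12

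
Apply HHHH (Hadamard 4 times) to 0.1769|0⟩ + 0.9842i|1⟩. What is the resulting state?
0.1769|0⟩ + 0.9842i|1⟩

H² = I, so an even number of Hadamards cancels: H^4 = I and the state is unchanged.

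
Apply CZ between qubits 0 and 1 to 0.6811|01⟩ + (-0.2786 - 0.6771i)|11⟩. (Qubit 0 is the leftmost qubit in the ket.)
0.6811|01⟩ + (0.2786 + 0.6771i)|11⟩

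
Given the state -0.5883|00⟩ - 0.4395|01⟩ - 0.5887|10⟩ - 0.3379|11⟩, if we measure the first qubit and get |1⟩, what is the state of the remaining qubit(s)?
-0.8673|0⟩ - 0.4978|1⟩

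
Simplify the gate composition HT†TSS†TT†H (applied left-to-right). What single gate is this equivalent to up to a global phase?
I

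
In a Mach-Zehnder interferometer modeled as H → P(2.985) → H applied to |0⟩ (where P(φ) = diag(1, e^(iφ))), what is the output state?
(0.006118 + 0.07798i)|0⟩ + (0.9939 - 0.07798i)|1⟩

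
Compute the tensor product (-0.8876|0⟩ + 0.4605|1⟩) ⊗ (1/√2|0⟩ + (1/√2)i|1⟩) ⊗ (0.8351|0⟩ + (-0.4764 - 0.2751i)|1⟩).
-0.5241|000⟩ + (0.299 + 0.1727i)|001⟩ - 0.5241i|010⟩ + (-0.1727 + 0.299i)|011⟩ + 0.2719|100⟩ + (-0.1551 - 0.08958i)|101⟩ + 0.2719i|110⟩ + (0.08958 - 0.1551i)|111⟩

amp(|b₁b₂…⟩) = product of the factor amplitudes for bits b₁, b₂, …; only kets whose every factor amplitude is nonzero survive.
|000⟩: (-0.8876)(1/√2)(0.8351) = -0.5241
|001⟩: (-0.8876)(1/√2)(-0.4764 - 0.2751i) = (0.299 + 0.1727i)
|010⟩: (-0.8876)((1/√2)i)(0.8351) = -0.5241i
|011⟩: (-0.8876)((1/√2)i)(-0.4764 - 0.2751i) = (-0.1727 + 0.299i)
|100⟩: (0.4605)(1/√2)(0.8351) = 0.2719
|101⟩: (0.4605)(1/√2)(-0.4764 - 0.2751i) = (-0.1551 - 0.08958i)
|110⟩: (0.4605)((1/√2)i)(0.8351) = 0.2719i
|111⟩: (0.4605)((1/√2)i)(-0.4764 - 0.2751i) = (0.08958 - 0.1551i)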